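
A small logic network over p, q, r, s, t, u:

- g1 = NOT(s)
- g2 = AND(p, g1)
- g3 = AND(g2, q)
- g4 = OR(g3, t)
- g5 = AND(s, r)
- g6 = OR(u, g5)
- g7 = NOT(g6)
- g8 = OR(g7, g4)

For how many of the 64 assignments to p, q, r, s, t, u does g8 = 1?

46

g8 = OR(g7, g4) must be 1, so at least one of g7, g4 is 1.
Enumerating the 64 input combinations, 46 give g8 = 1 and 18 give g8 = 0.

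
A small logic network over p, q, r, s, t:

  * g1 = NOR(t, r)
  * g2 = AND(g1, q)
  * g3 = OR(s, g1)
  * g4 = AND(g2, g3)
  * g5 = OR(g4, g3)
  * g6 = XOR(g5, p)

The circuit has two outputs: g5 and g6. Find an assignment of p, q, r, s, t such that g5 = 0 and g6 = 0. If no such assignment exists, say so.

p=0 q=0 r=1 s=0 t=1

Check with p=0 q=0 r=1 s=0 t=1:
g1 = NOR(t, r) = NOR(1, 1) = 0
g2 = AND(g1, q) = AND(0, 0) = 0
g3 = OR(s, g1) = OR(0, 0) = 0
g4 = AND(g2, g3) = AND(0, 0) = 0
g5 = OR(g4, g3) = OR(0, 0) = 0
g6 = XOR(g5, p) = XOR(0, 0) = 0
So g5 = 0 and g6 = 0.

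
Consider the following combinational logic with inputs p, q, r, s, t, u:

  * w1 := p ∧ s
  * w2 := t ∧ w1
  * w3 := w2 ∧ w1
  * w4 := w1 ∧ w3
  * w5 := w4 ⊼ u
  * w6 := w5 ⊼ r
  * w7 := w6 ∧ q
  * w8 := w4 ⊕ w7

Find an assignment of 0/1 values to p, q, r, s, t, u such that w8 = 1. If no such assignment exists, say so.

Check with p=1 q=1 r=0 s=0 t=0 u=1:
w1 = p ∧ s = 1 ∧ 0 = 0
w2 = t ∧ w1 = 0 ∧ 0 = 0
w3 = w2 ∧ w1 = 0 ∧ 0 = 0
w4 = w1 ∧ w3 = 0 ∧ 0 = 0
w5 = w4 ⊼ u = 0 ⊼ 1 = 1
w6 = w5 ⊼ r = 1 ⊼ 0 = 1
w7 = w6 ∧ q = 1 ∧ 1 = 1
w8 = w4 ⊕ w7 = 0 ⊕ 1 = 1
So w8 = 1 as required.

p=1 q=1 r=0 s=0 t=0 u=1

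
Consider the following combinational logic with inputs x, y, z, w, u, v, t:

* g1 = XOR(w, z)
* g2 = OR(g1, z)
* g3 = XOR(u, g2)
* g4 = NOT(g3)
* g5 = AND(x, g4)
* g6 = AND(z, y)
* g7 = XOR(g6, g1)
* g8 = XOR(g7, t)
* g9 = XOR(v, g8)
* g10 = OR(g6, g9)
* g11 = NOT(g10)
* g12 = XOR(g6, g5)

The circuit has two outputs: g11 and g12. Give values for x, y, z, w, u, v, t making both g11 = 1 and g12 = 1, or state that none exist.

x=1, y=1, z=0, w=0, u=0, v=1, t=1

Check with x=1, y=1, z=0, w=0, u=0, v=1, t=1:
g1 = XOR(w, z) = XOR(0, 0) = 0
g2 = OR(g1, z) = OR(0, 0) = 0
g3 = XOR(u, g2) = XOR(0, 0) = 0
g4 = NOT(g3) = NOT 0 = 1
g5 = AND(x, g4) = AND(1, 1) = 1
g6 = AND(z, y) = AND(0, 1) = 0
g7 = XOR(g6, g1) = XOR(0, 0) = 0
g8 = XOR(g7, t) = XOR(0, 1) = 1
g9 = XOR(v, g8) = XOR(1, 1) = 0
g10 = OR(g6, g9) = OR(0, 0) = 0
g11 = NOT(g10) = NOT 0 = 1
g12 = XOR(g6, g5) = XOR(0, 1) = 1
So g11 = 1 and g12 = 1.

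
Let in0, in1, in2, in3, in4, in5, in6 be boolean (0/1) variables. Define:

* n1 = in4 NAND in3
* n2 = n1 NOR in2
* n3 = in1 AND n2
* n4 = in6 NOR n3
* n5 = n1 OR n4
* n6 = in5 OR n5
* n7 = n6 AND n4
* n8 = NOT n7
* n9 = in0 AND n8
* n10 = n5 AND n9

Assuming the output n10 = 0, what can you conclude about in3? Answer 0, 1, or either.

either

Both values of in3 occur among assignments with n10 = 0:
  in3=0: in0=0, in1=0, in2=0, in3=0, in4=0, in5=0, in6=0
  in3=1: in0=0, in1=0, in2=0, in3=1, in4=0, in5=0, in6=0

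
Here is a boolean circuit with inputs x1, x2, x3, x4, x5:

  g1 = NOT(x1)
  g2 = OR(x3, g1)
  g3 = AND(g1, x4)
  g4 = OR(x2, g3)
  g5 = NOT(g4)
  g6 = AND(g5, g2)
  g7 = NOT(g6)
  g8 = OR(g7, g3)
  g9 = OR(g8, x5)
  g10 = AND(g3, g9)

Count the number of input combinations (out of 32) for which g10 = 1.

g10 = AND(g3, g9) must be 1, so both g3 = 1 and g9 = 1.
g3 = AND(g1, x4) must be 1, so both g1 = 1 and x4 = 1.
Enumerating the 32 input combinations, 8 give g10 = 1 and 24 give g10 = 0.

8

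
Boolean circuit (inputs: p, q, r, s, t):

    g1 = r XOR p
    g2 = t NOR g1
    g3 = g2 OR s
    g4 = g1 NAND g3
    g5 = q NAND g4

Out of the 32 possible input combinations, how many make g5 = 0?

g5 = q NAND g4 must be 0, so both q = 1 and g4 = 1.
g4 = g1 NAND g3 must be 1, so at least one of g1, g3 is 0.
Enumerating the 32 input combinations, 12 give g5 = 0 and 20 give g5 = 1.

12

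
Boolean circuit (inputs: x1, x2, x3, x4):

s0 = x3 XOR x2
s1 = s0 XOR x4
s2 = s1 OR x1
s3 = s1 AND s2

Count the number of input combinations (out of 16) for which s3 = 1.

8

s3 = s1 AND s2 must be 1, so both s1 = 1 and s2 = 1.
s1 = s0 XOR x4 must be 1, so s0 and x4 differ.
s2 = s1 OR x1 must be 1, so at least one of s1, x1 is 1.
Enumerating the 16 input combinations, 8 give s3 = 1 and 8 give s3 = 0.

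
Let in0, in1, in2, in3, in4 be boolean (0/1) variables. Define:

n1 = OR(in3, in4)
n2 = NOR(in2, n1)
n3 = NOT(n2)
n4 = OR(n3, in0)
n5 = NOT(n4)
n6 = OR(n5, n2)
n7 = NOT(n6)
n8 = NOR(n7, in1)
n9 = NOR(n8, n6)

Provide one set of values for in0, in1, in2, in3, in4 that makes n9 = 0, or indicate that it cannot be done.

in0=0 in1=1 in2=0 in3=0 in4=0

n9 = NOR(n8, n6) must be 0, so at least one of n8, n6 is 1.
Check with in0=0 in1=1 in2=0 in3=0 in4=0:
n1 = OR(in3, in4) = OR(0, 0) = 0
n2 = NOR(in2, n1) = NOR(0, 0) = 1
n3 = NOT(n2) = NOT 1 = 0
n4 = OR(n3, in0) = OR(0, 0) = 0
n5 = NOT(n4) = NOT 0 = 1
n6 = OR(n5, n2) = OR(1, 1) = 1
n7 = NOT(n6) = NOT 1 = 0
n8 = NOR(n7, in1) = NOR(0, 1) = 0
n9 = NOR(n8, n6) = NOR(0, 1) = 0
So n9 = 0 as required.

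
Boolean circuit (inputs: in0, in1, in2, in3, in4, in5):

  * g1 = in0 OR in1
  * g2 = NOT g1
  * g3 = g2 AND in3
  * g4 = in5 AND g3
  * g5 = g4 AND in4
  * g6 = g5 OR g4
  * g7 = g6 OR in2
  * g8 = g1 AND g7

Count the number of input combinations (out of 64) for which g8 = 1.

24

g8 = g1 AND g7 must be 1, so both g1 = 1 and g7 = 1.
g1 = in0 OR in1 must be 1, so at least one of in0, in1 is 1.
Enumerating the 64 input combinations, 24 give g8 = 1 and 40 give g8 = 0.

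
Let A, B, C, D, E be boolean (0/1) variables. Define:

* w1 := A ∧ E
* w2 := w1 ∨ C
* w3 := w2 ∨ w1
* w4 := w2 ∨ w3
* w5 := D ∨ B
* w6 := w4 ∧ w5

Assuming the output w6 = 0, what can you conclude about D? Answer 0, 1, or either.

either

Both values of D occur among assignments with w6 = 0:
  D=0: A=0, B=0, C=0, D=0, E=0
  D=1: A=0, B=0, C=0, D=1, E=0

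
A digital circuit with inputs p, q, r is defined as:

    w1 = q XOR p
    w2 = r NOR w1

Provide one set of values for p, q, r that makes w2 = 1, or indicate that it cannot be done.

w2 = r NOR w1 must be 1, so both r = 0 and w1 = 0.
w1 = q XOR p must be 0, so q and p are equal.
Check with p=1, q=1, r=0:
w1 = q XOR p = 1 XOR 1 = 0
w2 = r NOR w1 = 0 NOR 0 = 1
So w2 = 1 as required.

p=1, q=1, r=0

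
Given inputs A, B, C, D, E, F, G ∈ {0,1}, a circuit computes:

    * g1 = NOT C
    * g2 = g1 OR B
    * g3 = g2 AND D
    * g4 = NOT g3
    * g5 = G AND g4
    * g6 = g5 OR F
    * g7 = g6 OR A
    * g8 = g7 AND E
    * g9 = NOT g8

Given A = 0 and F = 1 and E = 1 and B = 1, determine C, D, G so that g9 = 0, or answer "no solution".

Check with A = 0 and F = 1 and E = 1 and B = 1 and C=0, D=1, G=0:
g1 = NOT C = NOT 0 = 1
g2 = g1 OR B = 1 OR 1 = 1
g3 = g2 AND D = 1 AND 1 = 1
g4 = NOT g3 = NOT 1 = 0
g5 = G AND g4 = 0 AND 0 = 0
g6 = g5 OR F = 0 OR 1 = 1
g7 = g6 OR A = 1 OR 0 = 1
g8 = g7 AND E = 1 AND 1 = 1
g9 = NOT g8 = NOT 1 = 0
So g9 = 0.

C=0, D=1, G=0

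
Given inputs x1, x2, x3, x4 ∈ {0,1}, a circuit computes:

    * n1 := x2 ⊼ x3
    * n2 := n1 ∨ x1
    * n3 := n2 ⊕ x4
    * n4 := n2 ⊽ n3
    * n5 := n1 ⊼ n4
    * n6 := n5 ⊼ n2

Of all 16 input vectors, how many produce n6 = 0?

14

n6 = n5 ⊼ n2 must be 0, so both n5 = 1 and n2 = 1.
n5 = n1 ⊼ n4 must be 1, so at least one of n1, n4 is 0.
Enumerating the 16 input combinations, 14 give n6 = 0 and 2 give n6 = 1.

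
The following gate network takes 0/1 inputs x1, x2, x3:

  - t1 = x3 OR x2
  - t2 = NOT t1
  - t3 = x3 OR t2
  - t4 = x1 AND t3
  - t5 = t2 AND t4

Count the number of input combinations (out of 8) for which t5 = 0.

7

t5 = t2 AND t4 must be 0, so at least one of t2, t4 is 0.
Enumerating the 8 input combinations, 7 give t5 = 0 and 1 give t5 = 1.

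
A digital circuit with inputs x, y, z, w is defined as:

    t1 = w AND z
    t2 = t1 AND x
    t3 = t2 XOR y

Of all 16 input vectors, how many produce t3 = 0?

8

t3 = t2 XOR y must be 0, so t2 and y are equal.
Enumerating the 16 input combinations, 8 give t3 = 0 and 8 give t3 = 1.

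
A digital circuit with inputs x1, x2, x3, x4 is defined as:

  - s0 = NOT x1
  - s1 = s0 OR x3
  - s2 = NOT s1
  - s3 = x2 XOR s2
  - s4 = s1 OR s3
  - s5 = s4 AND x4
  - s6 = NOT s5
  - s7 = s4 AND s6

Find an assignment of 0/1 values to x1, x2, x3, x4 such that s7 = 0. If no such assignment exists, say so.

x1=1, x2=1, x3=0, x4=1

s7 = s4 AND s6 must be 0, so at least one of s4, s6 is 0.
Check with x1=1, x2=1, x3=0, x4=1:
s0 = NOT x1 = NOT 1 = 0
s1 = s0 OR x3 = 0 OR 0 = 0
s2 = NOT s1 = NOT 0 = 1
s3 = x2 XOR s2 = 1 XOR 1 = 0
s4 = s1 OR s3 = 0 OR 0 = 0
s5 = s4 AND x4 = 0 AND 1 = 0
s6 = NOT s5 = NOT 0 = 1
s7 = s4 AND s6 = 0 AND 1 = 0
So s7 = 0 as required.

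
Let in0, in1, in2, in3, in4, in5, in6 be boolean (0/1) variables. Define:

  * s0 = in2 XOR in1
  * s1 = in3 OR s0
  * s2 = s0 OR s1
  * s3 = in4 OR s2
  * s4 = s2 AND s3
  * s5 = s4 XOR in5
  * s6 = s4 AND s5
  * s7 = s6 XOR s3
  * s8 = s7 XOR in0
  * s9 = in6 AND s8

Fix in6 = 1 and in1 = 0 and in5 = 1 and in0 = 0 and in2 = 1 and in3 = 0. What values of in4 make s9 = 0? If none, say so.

With in6 = 1 and in1 = 0 and in5 = 1 and in0 = 0 and in2 = 1 and in3 = 0 fixed, none of the 2 settings of in4 give s9 = 0.
For example, with in4=0:
s0 = in2 XOR in1 = 1 XOR 0 = 1
s1 = in3 OR s0 = 0 OR 1 = 1
s2 = s0 OR s1 = 1 OR 1 = 1
s3 = in4 OR s2 = 0 OR 1 = 1
s4 = s2 AND s3 = 1 AND 1 = 1
s5 = s4 XOR in5 = 1 XOR 1 = 0
s6 = s4 AND s5 = 1 AND 0 = 0
s7 = s6 XOR s3 = 0 XOR 1 = 1
s8 = s7 XOR in0 = 1 XOR 0 = 1
s9 = in6 AND s8 = 1 AND 1 = 1
giving s9 = 1 ≠ 0.

no solution exists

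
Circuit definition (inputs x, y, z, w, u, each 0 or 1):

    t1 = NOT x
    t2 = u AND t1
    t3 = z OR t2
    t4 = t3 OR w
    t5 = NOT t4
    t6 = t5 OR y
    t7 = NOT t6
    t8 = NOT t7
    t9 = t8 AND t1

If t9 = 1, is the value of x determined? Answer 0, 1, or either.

t9 = t8 AND t1 must be 1, so both t8 = 1 and t1 = 1.
t8 = NOT t7 must be 1, so t7 = 0.
Every assignment with t9 = 1 has x = 0; there are 9 such assignment(s).

0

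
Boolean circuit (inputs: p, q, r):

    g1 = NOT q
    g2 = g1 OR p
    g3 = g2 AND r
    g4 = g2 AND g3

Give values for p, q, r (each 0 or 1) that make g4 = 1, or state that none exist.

p=0 q=0 r=1

Check with p=0 q=0 r=1:
g1 = NOT q = NOT 0 = 1
g2 = g1 OR p = 1 OR 0 = 1
g3 = g2 AND r = 1 AND 1 = 1
g4 = g2 AND g3 = 1 AND 1 = 1
So g4 = 1 as required.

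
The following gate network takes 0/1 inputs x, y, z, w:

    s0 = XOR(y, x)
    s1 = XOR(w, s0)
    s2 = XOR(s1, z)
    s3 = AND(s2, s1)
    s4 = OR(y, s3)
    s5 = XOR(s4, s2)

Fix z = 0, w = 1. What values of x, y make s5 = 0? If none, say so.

Check with z = 0, w = 1 and x=0, y=0:
s0 = XOR(y, x) = XOR(0, 0) = 0
s1 = XOR(w, s0) = XOR(1, 0) = 1
s2 = XOR(s1, z) = XOR(1, 0) = 1
s3 = AND(s2, s1) = AND(1, 1) = 1
s4 = OR(y, s3) = OR(0, 1) = 1
s5 = XOR(s4, s2) = XOR(1, 1) = 0
So s5 = 0.

x=0, y=0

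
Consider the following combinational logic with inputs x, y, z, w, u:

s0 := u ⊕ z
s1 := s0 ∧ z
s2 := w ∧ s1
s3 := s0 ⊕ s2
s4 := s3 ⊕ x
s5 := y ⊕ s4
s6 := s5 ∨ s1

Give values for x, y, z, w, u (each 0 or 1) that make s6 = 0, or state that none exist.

Check with x=1, y=1, z=0, w=0, u=0:
s0 = u ⊕ z = 0 ⊕ 0 = 0
s1 = s0 ∧ z = 0 ∧ 0 = 0
s2 = w ∧ s1 = 0 ∧ 0 = 0
s3 = s0 ⊕ s2 = 0 ⊕ 0 = 0
s4 = s3 ⊕ x = 0 ⊕ 1 = 1
s5 = y ⊕ s4 = 1 ⊕ 1 = 0
s6 = s5 ∨ s1 = 0 ∨ 0 = 0
So s6 = 0 as required.

x=1, y=1, z=0, w=0, u=0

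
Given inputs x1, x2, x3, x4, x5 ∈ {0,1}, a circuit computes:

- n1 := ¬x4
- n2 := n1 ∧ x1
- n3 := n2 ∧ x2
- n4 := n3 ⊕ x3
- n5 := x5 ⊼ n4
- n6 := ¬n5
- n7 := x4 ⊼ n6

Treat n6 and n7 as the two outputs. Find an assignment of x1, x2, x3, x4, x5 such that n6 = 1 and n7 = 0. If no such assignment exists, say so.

Check with x1=1, x2=0, x3=1, x4=1, x5=1:
n1 = ¬x4 = ¬1 = 0
n2 = n1 ∧ x1 = 0 ∧ 1 = 0
n3 = n2 ∧ x2 = 0 ∧ 0 = 0
n4 = n3 ⊕ x3 = 0 ⊕ 1 = 1
n5 = x5 ⊼ n4 = 1 ⊼ 1 = 0
n6 = ¬n5 = ¬0 = 1
n7 = x4 ⊼ n6 = 1 ⊼ 1 = 0
So n6 = 1 and n7 = 0.

x1=1, x2=0, x3=1, x4=1, x5=1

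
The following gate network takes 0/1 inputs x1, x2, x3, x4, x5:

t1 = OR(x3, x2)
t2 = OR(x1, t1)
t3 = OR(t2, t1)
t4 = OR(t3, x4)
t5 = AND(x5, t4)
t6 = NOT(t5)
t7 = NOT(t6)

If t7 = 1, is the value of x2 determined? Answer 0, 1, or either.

either

Both values of x2 occur among assignments with t7 = 1:
  x2=0: x1=0, x2=0, x3=0, x4=1, x5=1
  x2=1: x1=0, x2=1, x3=0, x4=0, x5=1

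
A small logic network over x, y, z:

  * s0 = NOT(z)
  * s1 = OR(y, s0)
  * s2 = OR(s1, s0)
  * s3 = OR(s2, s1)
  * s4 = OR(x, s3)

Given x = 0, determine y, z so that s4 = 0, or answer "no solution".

Check with x = 0 and y=0, z=1:
s0 = NOT(z) = NOT 1 = 0
s1 = OR(y, s0) = OR(0, 0) = 0
s2 = OR(s1, s0) = OR(0, 0) = 0
s3 = OR(s2, s1) = OR(0, 0) = 0
s4 = OR(x, s3) = OR(0, 0) = 0
So s4 = 0.

y=0, z=1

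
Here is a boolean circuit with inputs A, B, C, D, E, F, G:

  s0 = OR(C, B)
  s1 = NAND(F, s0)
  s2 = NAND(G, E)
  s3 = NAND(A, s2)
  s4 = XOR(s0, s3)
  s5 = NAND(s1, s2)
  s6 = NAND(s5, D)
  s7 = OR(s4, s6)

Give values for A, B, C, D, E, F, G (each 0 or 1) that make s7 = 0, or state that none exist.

Check with A=0 B=0 C=1 D=1 E=0 F=1 G=1:
s0 = OR(C, B) = OR(1, 0) = 1
s1 = NAND(F, s0) = NAND(1, 1) = 0
s2 = NAND(G, E) = NAND(1, 0) = 1
s3 = NAND(A, s2) = NAND(0, 1) = 1
s4 = XOR(s0, s3) = XOR(1, 1) = 0
s5 = NAND(s1, s2) = NAND(0, 1) = 1
s6 = NAND(s5, D) = NAND(1, 1) = 0
s7 = OR(s4, s6) = OR(0, 0) = 0
So s7 = 0 as required.

A=0 B=0 C=1 D=1 E=0 F=1 G=1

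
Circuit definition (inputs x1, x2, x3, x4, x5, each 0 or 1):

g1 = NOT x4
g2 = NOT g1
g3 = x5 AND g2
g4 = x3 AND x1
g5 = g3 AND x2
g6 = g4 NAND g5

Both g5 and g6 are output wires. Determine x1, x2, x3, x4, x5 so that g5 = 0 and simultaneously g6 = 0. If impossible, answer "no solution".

no solution exists

Across all 32 input combinations, none give both g5 = 0 and g6 = 0.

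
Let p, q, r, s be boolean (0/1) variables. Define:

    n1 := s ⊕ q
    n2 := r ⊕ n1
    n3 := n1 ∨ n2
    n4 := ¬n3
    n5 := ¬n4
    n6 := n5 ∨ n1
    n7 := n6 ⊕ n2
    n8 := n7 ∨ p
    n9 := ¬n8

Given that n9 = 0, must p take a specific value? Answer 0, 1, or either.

Both values of p occur among assignments with n9 = 0:
  p=0: p=0, q=0, r=1, s=1
  p=1: p=1, q=0, r=0, s=0

either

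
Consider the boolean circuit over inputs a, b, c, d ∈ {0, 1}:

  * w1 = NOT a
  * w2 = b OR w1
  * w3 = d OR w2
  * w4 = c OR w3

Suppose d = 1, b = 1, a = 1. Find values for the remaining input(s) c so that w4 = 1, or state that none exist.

c=0

Check with d = 1, b = 1, a = 1 and c=0:
w1 = NOT a = NOT 1 = 0
w2 = b OR w1 = 1 OR 0 = 1
w3 = d OR w2 = 1 OR 1 = 1
w4 = c OR w3 = 0 OR 1 = 1
So w4 = 1.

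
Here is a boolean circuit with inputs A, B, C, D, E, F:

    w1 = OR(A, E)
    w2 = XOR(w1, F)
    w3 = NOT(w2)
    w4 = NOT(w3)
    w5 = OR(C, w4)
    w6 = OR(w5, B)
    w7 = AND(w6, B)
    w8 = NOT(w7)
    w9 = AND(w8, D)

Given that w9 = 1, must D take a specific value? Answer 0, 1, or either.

w9 = AND(w8, D) must be 1, so both w8 = 1 and D = 1.
w8 = NOT(w7) must be 1, so w7 = 0.
Every assignment with w9 = 1 has D = 1; there are 16 such assignment(s).

1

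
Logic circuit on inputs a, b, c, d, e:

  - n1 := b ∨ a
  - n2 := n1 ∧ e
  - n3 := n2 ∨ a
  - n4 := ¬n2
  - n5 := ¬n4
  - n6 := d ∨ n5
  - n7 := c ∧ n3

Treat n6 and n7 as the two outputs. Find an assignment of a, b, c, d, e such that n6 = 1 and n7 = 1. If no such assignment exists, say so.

Check with a=1, b=1, c=1, d=1, e=1:
n1 = b ∨ a = 1 ∨ 1 = 1
n2 = n1 ∧ e = 1 ∧ 1 = 1
n3 = n2 ∨ a = 1 ∨ 1 = 1
n4 = ¬n2 = ¬1 = 0
n5 = ¬n4 = ¬0 = 1
n6 = d ∨ n5 = 1 ∨ 1 = 1
n7 = c ∧ n3 = 1 ∧ 1 = 1
So n6 = 1 and n7 = 1.

a=1, b=1, c=1, d=1, e=1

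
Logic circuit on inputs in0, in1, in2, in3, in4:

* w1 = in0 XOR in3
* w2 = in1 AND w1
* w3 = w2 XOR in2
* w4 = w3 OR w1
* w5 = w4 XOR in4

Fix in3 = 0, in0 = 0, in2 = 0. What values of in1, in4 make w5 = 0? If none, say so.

w5 = w4 XOR in4 must be 0, so w4 and in4 are equal.
Check with in3 = 0, in0 = 0, in2 = 0 and in1=1, in4=0:
w1 = in0 XOR in3 = 0 XOR 0 = 0
w2 = in1 AND w1 = 1 AND 0 = 0
w3 = w2 XOR in2 = 0 XOR 0 = 0
w4 = w3 OR w1 = 0 OR 0 = 0
w5 = w4 XOR in4 = 0 XOR 0 = 0
So w5 = 0.

in1=1, in4=0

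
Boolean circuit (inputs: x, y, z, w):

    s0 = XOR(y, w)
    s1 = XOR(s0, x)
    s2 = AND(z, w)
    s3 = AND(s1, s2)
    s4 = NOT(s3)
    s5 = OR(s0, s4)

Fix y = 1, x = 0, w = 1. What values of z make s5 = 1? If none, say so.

z=1

Check with y = 1, x = 0, w = 1 and z=1:
s0 = XOR(y, w) = XOR(1, 1) = 0
s1 = XOR(s0, x) = XOR(0, 0) = 0
s2 = AND(z, w) = AND(1, 1) = 1
s3 = AND(s1, s2) = AND(0, 1) = 0
s4 = NOT(s3) = NOT 0 = 1
s5 = OR(s0, s4) = OR(0, 1) = 1
So s5 = 1.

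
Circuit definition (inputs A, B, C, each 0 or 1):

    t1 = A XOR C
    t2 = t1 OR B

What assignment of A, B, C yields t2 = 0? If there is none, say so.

Check with A=1, B=0, C=1:
t1 = A XOR C = 1 XOR 1 = 0
t2 = t1 OR B = 0 OR 0 = 0
So t2 = 0 as required.

A=1, B=0, C=1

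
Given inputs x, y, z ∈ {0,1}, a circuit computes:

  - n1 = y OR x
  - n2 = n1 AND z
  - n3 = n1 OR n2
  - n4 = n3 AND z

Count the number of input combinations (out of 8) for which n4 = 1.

3

n4 = n3 AND z must be 1, so both n3 = 1 and z = 1.
n3 = n1 OR n2 must be 1, so at least one of n1, n2 is 1.
Satisfying assignments:
  x=0, y=1, z=1
  x=1, y=0, z=1
  x=1, y=1, z=1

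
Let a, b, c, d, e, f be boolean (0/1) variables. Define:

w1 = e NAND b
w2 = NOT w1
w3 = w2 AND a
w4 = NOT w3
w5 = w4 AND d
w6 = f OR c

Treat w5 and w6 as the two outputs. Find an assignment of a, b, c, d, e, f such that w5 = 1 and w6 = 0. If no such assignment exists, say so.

Check with a=0, b=1, c=0, d=1, e=1, f=0:
w1 = e NAND b = 1 NAND 1 = 0
w2 = NOT w1 = NOT 0 = 1
w3 = w2 AND a = 1 AND 0 = 0
w4 = NOT w3 = NOT 0 = 1
w5 = w4 AND d = 1 AND 1 = 1
w6 = f OR c = 0 OR 0 = 0
So w5 = 1 and w6 = 0.

a=0, b=1, c=0, d=1, e=1, f=0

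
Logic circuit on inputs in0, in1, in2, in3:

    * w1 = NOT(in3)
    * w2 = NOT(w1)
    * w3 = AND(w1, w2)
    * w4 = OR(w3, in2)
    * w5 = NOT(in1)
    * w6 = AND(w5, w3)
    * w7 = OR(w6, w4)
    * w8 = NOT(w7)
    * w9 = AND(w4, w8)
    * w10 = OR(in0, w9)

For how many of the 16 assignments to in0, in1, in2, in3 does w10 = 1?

8

w10 = OR(in0, w9) must be 1, so at least one of in0, w9 is 1.
Enumerating the 16 input combinations, 8 give w10 = 1 and 8 give w10 = 0.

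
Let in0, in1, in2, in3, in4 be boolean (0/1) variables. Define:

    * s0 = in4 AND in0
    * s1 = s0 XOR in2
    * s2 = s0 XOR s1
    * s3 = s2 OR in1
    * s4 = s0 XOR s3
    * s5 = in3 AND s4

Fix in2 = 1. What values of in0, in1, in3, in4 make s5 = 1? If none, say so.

Check with in2 = 1 and in0=1, in1=0, in3=1, in4=0:
s0 = in4 AND in0 = 0 AND 1 = 0
s1 = s0 XOR in2 = 0 XOR 1 = 1
s2 = s0 XOR s1 = 0 XOR 1 = 1
s3 = s2 OR in1 = 1 OR 0 = 1
s4 = s0 XOR s3 = 0 XOR 1 = 1
s5 = in3 AND s4 = 1 AND 1 = 1
So s5 = 1.

in0=1, in1=0, in3=1, in4=0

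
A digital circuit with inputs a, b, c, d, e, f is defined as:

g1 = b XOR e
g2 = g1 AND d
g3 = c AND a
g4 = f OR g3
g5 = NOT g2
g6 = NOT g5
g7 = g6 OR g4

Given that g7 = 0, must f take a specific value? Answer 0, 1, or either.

0

g7 = g6 OR g4 must be 0, so both g6 = 0 and g4 = 0.
Every assignment with g7 = 0 has f = 0; there are 18 such assignment(s).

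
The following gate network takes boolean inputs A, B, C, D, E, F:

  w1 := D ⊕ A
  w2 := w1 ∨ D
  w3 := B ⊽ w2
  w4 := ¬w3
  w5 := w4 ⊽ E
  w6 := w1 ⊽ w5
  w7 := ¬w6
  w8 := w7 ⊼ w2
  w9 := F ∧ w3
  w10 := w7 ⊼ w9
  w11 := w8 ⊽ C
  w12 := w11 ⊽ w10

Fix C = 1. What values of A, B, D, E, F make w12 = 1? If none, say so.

w12 = w11 ⊽ w10 must be 1, so both w11 = 0 and w10 = 0.
Check with C = 1 and A=0, B=0, D=0, E=0, F=1:
w1 = D ⊕ A = 0 ⊕ 0 = 0
w2 = w1 ∨ D = 0 ∨ 0 = 0
w3 = B ⊽ w2 = 0 ⊽ 0 = 1
w4 = ¬w3 = ¬1 = 0
w5 = w4 ⊽ E = 0 ⊽ 0 = 1
w6 = w1 ⊽ w5 = 0 ⊽ 1 = 0
w7 = ¬w6 = ¬0 = 1
w8 = w7 ⊼ w2 = 1 ⊼ 0 = 1
w9 = F ∧ w3 = 1 ∧ 1 = 1
w10 = w7 ⊼ w9 = 1 ⊼ 1 = 0
w11 = w8 ⊽ C = 1 ⊽ 1 = 0
w12 = w11 ⊽ w10 = 0 ⊽ 0 = 1
So w12 = 1.

A=0, B=0, D=0, E=0, F=1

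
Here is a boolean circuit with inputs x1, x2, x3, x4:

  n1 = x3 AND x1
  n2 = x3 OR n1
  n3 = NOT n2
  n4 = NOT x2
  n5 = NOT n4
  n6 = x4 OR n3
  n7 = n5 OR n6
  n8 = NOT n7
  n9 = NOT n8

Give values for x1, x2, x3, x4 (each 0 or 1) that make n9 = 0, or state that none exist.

x1=0 x2=0 x3=1 x4=0

n9 = NOT n8 must be 0, so n8 = 1.
n8 = NOT n7 must be 1, so n7 = 0.
Check with x1=0 x2=0 x3=1 x4=0:
n1 = x3 AND x1 = 1 AND 0 = 0
n2 = x3 OR n1 = 1 OR 0 = 1
n3 = NOT n2 = NOT 1 = 0
n4 = NOT x2 = NOT 0 = 1
n5 = NOT n4 = NOT 1 = 0
n6 = x4 OR n3 = 0 OR 0 = 0
n7 = n5 OR n6 = 0 OR 0 = 0
n8 = NOT n7 = NOT 0 = 1
n9 = NOT n8 = NOT 1 = 0
So n9 = 0 as required.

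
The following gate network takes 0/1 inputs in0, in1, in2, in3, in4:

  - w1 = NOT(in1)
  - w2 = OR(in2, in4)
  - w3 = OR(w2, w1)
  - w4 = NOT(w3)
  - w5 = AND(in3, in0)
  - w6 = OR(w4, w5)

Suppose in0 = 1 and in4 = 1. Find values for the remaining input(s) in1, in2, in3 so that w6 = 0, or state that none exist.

in1=1, in2=1, in3=0

Check with in0 = 1 and in4 = 1 and in1=1, in2=1, in3=0:
w1 = NOT(in1) = NOT 1 = 0
w2 = OR(in2, in4) = OR(1, 1) = 1
w3 = OR(w2, w1) = OR(1, 0) = 1
w4 = NOT(w3) = NOT 1 = 0
w5 = AND(in3, in0) = AND(0, 1) = 0
w6 = OR(w4, w5) = OR(0, 0) = 0
So w6 = 0.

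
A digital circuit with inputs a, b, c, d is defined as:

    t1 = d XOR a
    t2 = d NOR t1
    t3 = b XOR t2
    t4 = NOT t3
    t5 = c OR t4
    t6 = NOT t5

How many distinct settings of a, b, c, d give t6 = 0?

t6 = NOT t5 must be 0, so t5 = 1.
t5 = c OR t4 must be 1, so at least one of c, t4 is 1.
Enumerating the 16 input combinations, 12 give t6 = 0 and 4 give t6 = 1.

12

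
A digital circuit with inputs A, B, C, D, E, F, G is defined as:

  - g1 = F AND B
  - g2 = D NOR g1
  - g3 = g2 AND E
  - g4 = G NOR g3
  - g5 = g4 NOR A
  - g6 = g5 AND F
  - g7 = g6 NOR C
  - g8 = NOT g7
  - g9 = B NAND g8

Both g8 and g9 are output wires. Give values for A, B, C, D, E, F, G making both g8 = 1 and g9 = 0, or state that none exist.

Check with A=1, B=1, C=1, D=1, E=1, F=0, G=0:
g1 = F AND B = 0 AND 1 = 0
g2 = D NOR g1 = 1 NOR 0 = 0
g3 = g2 AND E = 0 AND 1 = 0
g4 = G NOR g3 = 0 NOR 0 = 1
g5 = g4 NOR A = 1 NOR 1 = 0
g6 = g5 AND F = 0 AND 0 = 0
g7 = g6 NOR C = 0 NOR 1 = 0
g8 = NOT g7 = NOT 0 = 1
g9 = B NAND g8 = 1 NAND 1 = 0
So g8 = 1 and g9 = 0.

A=1, B=1, C=1, D=1, E=1, F=0, G=0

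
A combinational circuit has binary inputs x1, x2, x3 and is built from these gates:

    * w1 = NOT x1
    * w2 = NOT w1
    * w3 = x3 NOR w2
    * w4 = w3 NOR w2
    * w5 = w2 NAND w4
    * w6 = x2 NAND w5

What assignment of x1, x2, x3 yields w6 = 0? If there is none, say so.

Check with x1=0 x2=1 x3=1:
w1 = NOT x1 = NOT 0 = 1
w2 = NOT w1 = NOT 1 = 0
w3 = x3 NOR w2 = 1 NOR 0 = 0
w4 = w3 NOR w2 = 0 NOR 0 = 1
w5 = w2 NAND w4 = 0 NAND 1 = 1
w6 = x2 NAND w5 = 1 NAND 1 = 0
So w6 = 0 as required.

x1=0 x2=1 x3=1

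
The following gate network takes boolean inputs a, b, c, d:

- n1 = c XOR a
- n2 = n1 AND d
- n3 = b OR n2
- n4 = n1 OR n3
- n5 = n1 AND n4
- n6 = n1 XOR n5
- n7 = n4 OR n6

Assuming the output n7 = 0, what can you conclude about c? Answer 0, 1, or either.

Both values of c occur among assignments with n7 = 0:
  c=0: a=0, b=0, c=0, d=0
  c=1: a=1, b=0, c=1, d=0

either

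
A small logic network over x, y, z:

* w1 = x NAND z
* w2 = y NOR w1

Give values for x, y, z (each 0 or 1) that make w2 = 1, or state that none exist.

x=1, y=0, z=1

w2 = y NOR w1 must be 1, so both y = 0 and w1 = 0.
Check with x=1, y=0, z=1:
w1 = x NAND z = 1 NAND 1 = 0
w2 = y NOR w1 = 0 NOR 0 = 1
So w2 = 1 as required.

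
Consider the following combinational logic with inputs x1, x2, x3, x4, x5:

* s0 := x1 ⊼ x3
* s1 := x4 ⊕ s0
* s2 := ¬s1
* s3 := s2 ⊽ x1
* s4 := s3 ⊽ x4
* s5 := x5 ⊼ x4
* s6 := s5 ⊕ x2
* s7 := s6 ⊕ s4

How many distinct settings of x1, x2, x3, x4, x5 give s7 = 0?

16

s7 = s6 ⊕ s4 must be 0, so s6 and s4 are equal.
Enumerating the 32 input combinations, 16 give s7 = 0 and 16 give s7 = 1.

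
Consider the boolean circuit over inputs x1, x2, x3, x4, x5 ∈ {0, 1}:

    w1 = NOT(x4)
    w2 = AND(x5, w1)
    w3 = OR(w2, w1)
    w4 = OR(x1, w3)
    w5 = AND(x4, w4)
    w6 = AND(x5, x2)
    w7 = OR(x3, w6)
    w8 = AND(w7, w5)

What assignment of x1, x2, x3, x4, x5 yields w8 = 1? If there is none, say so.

x1=1, x2=0, x3=1, x4=1, x5=0

w8 = AND(w7, w5) must be 1, so both w7 = 1 and w5 = 1.
Check with x1=1, x2=0, x3=1, x4=1, x5=0:
w1 = NOT(x4) = NOT 1 = 0
w2 = AND(x5, w1) = AND(0, 0) = 0
w3 = OR(w2, w1) = OR(0, 0) = 0
w4 = OR(x1, w3) = OR(1, 0) = 1
w5 = AND(x4, w4) = AND(1, 1) = 1
w6 = AND(x5, x2) = AND(0, 0) = 0
w7 = OR(x3, w6) = OR(1, 0) = 1
w8 = AND(w7, w5) = AND(1, 1) = 1
So w8 = 1 as required.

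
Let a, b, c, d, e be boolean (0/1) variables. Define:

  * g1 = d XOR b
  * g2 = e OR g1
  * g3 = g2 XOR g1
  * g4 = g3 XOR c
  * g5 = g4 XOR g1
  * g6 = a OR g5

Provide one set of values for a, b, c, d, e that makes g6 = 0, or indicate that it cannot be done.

a=0, b=0, c=1, d=1, e=1

g6 = a OR g5 must be 0, so both a = 0 and g5 = 0.
Check with a=0, b=0, c=1, d=1, e=1:
g1 = d XOR b = 1 XOR 0 = 1
g2 = e OR g1 = 1 OR 1 = 1
g3 = g2 XOR g1 = 1 XOR 1 = 0
g4 = g3 XOR c = 0 XOR 1 = 1
g5 = g4 XOR g1 = 1 XOR 1 = 0
g6 = a OR g5 = 0 OR 0 = 0
So g6 = 0 as required.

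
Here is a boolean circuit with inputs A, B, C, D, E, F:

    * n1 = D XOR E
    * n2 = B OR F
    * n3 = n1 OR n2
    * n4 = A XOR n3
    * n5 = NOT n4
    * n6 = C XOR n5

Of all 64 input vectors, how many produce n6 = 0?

32

n6 = C XOR n5 must be 0, so C and n5 are equal.
Enumerating the 64 input combinations, 32 give n6 = 0 and 32 give n6 = 1.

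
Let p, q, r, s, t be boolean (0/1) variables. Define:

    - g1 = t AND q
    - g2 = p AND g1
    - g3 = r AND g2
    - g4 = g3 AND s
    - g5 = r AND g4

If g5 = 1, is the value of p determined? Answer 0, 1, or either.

1

g5 = r AND g4 must be 1, so both r = 1 and g4 = 1.
g4 = g3 AND s must be 1, so both g3 = 1 and s = 1.
g3 = r AND g2 must be 1, so both r = 1 and g2 = 1.
Every assignment with g5 = 1 has p = 1; there are 1 such assignment(s).
  p=1, q=1, r=1, s=1, t=1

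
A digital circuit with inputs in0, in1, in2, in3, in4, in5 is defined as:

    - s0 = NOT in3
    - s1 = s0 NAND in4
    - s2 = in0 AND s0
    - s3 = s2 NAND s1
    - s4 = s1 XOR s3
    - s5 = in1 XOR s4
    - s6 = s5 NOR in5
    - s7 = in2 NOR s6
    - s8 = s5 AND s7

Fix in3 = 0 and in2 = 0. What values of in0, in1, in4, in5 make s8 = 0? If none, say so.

in0=1, in1=1, in4=1, in5=0

s8 = s5 AND s7 must be 0, so at least one of s5, s7 is 0.
Check with in3 = 0 and in2 = 0 and in0=1, in1=1, in4=1, in5=0:
s0 = NOT in3 = NOT 0 = 1
s1 = s0 NAND in4 = 1 NAND 1 = 0
s2 = in0 AND s0 = 1 AND 1 = 1
s3 = s2 NAND s1 = 1 NAND 0 = 1
s4 = s1 XOR s3 = 0 XOR 1 = 1
s5 = in1 XOR s4 = 1 XOR 1 = 0
s6 = s5 NOR in5 = 0 NOR 0 = 1
s7 = in2 NOR s6 = 0 NOR 1 = 0
s8 = s5 AND s7 = 0 AND 0 = 0
So s8 = 0.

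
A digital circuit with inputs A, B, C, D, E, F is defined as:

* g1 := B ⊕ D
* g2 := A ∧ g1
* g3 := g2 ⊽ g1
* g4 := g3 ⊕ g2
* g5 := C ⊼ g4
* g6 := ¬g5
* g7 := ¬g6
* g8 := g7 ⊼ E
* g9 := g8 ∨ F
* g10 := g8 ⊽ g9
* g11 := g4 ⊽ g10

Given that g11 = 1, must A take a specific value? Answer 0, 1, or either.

0

g11 = g4 ⊽ g10 must be 1, so both g4 = 0 and g10 = 0.
Every assignment with g11 = 1 has A = 0; there are 12 such assignment(s).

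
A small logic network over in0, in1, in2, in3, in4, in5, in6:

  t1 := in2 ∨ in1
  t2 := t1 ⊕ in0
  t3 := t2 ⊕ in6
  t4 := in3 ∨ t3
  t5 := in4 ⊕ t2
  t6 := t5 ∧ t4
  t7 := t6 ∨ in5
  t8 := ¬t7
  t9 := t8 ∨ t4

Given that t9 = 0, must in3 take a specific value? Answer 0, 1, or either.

t9 = t8 ∨ t4 must be 0, so both t8 = 0 and t4 = 0.
t8 = ¬t7 must be 0, so t7 = 1.
t4 = in3 ∨ t3 must be 0, so both in3 = 0 and t3 = 0.
Every assignment with t9 = 0 has in3 = 0; there are 16 such assignment(s).

0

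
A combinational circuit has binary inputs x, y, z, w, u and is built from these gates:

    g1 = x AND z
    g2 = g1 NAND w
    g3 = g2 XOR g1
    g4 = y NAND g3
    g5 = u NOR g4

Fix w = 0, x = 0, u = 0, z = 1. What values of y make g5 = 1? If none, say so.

y=1

Check with w = 0, x = 0, u = 0, z = 1 and y=1:
g1 = x AND z = 0 AND 1 = 0
g2 = g1 NAND w = 0 NAND 0 = 1
g3 = g2 XOR g1 = 1 XOR 0 = 1
g4 = y NAND g3 = 1 NAND 1 = 0
g5 = u NOR g4 = 0 NOR 0 = 1
So g5 = 1.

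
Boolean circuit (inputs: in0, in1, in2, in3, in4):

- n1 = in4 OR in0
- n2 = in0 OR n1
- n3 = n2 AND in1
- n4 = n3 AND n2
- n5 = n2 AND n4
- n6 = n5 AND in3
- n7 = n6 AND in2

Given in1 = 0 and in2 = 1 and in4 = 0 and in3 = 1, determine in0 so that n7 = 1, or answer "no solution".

no solution exists

With in1 = 0 and in2 = 1 and in4 = 0 and in3 = 1 fixed, none of the 2 settings of in0 give n7 = 1.
For example, with in0=0:
n1 = in4 OR in0 = 0 OR 0 = 0
n2 = in0 OR n1 = 0 OR 0 = 0
n3 = n2 AND in1 = 0 AND 0 = 0
n4 = n3 AND n2 = 0 AND 0 = 0
n5 = n2 AND n4 = 0 AND 0 = 0
n6 = n5 AND in3 = 0 AND 1 = 0
n7 = n6 AND in2 = 0 AND 1 = 0
giving n7 = 0 ≠ 1.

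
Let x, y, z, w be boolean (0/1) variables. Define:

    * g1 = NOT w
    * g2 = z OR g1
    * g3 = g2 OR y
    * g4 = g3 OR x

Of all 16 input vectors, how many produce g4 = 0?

g4 = g3 OR x must be 0, so both g3 = 0 and x = 0.
g3 = g2 OR y must be 0, so both g2 = 0 and y = 0.
Satisfying assignments:
  x=0, y=0, z=0, w=1

1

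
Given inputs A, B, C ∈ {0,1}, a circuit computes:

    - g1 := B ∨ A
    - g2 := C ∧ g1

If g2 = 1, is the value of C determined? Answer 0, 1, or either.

g2 = C ∧ g1 must be 1, so both C = 1 and g1 = 1.
Every assignment with g2 = 1 has C = 1; there are 3 such assignment(s).
  A=0, B=1, C=1
  A=1, B=0, C=1
  A=1, B=1, C=1

1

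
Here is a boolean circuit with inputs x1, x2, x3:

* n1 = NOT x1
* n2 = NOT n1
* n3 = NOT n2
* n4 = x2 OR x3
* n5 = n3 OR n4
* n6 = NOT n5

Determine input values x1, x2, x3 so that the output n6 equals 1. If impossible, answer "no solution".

n6 = NOT n5 must be 1, so n5 = 0.
n5 = n3 OR n4 must be 0, so both n3 = 0 and n4 = 0.
Check with x1=1, x2=0, x3=0:
n1 = NOT x1 = NOT 1 = 0
n2 = NOT n1 = NOT 0 = 1
n3 = NOT n2 = NOT 1 = 0
n4 = x2 OR x3 = 0 OR 0 = 0
n5 = n3 OR n4 = 0 OR 0 = 0
n6 = NOT n5 = NOT 0 = 1
So n6 = 1 as required.

x1=1, x2=0, x3=0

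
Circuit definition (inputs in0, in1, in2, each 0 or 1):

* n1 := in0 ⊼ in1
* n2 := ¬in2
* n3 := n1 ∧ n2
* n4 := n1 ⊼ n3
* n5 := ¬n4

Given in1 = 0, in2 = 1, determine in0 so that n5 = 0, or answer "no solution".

in0=1

Check with in1 = 0, in2 = 1 and in0=1:
n1 = in0 ⊼ in1 = 1 ⊼ 0 = 1
n2 = ¬in2 = ¬1 = 0
n3 = n1 ∧ n2 = 1 ∧ 0 = 0
n4 = n1 ⊼ n3 = 1 ⊼ 0 = 1
n5 = ¬n4 = ¬1 = 0
So n5 = 0.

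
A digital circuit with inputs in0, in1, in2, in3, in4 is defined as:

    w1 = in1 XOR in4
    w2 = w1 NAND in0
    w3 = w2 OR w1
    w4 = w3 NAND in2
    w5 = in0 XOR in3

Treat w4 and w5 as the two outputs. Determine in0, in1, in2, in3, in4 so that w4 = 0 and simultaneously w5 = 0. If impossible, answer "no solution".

in0=1, in1=0, in2=1, in3=1, in4=1

Check with in0=1, in1=0, in2=1, in3=1, in4=1:
w1 = in1 XOR in4 = 0 XOR 1 = 1
w2 = w1 NAND in0 = 1 NAND 1 = 0
w3 = w2 OR w1 = 0 OR 1 = 1
w4 = w3 NAND in2 = 1 NAND 1 = 0
w5 = in0 XOR in3 = 1 XOR 1 = 0
So w4 = 0 and w5 = 0.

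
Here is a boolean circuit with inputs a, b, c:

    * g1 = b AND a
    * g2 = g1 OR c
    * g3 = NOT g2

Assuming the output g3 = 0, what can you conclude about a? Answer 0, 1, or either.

either

Both values of a occur among assignments with g3 = 0:
  a=0: a=0, b=0, c=1
  a=1: a=1, b=0, c=1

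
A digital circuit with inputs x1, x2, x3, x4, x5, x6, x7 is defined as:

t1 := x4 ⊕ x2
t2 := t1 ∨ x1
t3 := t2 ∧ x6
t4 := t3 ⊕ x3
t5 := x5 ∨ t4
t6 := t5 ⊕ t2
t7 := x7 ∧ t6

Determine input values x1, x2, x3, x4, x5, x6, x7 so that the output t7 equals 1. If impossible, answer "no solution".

x1=0, x2=0, x3=0, x4=0, x5=1, x6=1, x7=1

Check with x1=0, x2=0, x3=0, x4=0, x5=1, x6=1, x7=1:
t1 = x4 ⊕ x2 = 0 ⊕ 0 = 0
t2 = t1 ∨ x1 = 0 ∨ 0 = 0
t3 = t2 ∧ x6 = 0 ∧ 1 = 0
t4 = t3 ⊕ x3 = 0 ⊕ 0 = 0
t5 = x5 ∨ t4 = 1 ∨ 0 = 1
t6 = t5 ⊕ t2 = 1 ⊕ 0 = 1
t7 = x7 ∧ t6 = 1 ∧ 1 = 1
So t7 = 1 as required.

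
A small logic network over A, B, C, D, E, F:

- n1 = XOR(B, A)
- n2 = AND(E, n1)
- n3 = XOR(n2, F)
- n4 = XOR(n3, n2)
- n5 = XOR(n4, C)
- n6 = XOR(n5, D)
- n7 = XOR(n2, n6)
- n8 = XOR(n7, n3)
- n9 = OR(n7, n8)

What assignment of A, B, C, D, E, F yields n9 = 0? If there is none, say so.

n9 = OR(n7, n8) must be 0, so both n7 = 0 and n8 = 0.
n7 = XOR(n2, n6) must be 0, so n2 and n6 are equal.
n8 = XOR(n7, n3) must be 0, so n7 and n3 are equal.
Check with A=1 B=1 C=0 D=0 E=0 F=0:
n1 = XOR(B, A) = XOR(1, 1) = 0
n2 = AND(E, n1) = AND(0, 0) = 0
n3 = XOR(n2, F) = XOR(0, 0) = 0
n4 = XOR(n3, n2) = XOR(0, 0) = 0
n5 = XOR(n4, C) = XOR(0, 0) = 0
n6 = XOR(n5, D) = XOR(0, 0) = 0
n7 = XOR(n2, n6) = XOR(0, 0) = 0
n8 = XOR(n7, n3) = XOR(0, 0) = 0
n9 = OR(n7, n8) = OR(0, 0) = 0
So n9 = 0 as required.

A=1 B=1 C=0 D=0 E=0 F=0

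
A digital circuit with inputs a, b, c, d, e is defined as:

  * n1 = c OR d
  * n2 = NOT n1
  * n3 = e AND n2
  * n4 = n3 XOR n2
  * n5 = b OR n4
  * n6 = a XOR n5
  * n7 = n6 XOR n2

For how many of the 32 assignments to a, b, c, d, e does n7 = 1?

16

n7 = n6 XOR n2 must be 1, so n6 and n2 differ.
Enumerating the 32 input combinations, 16 give n7 = 1 and 16 give n7 = 0.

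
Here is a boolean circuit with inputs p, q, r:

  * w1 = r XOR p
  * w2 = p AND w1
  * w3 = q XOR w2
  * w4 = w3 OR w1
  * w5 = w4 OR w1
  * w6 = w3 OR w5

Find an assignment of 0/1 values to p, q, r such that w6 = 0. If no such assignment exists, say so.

p=1, q=0, r=1

w6 = w3 OR w5 must be 0, so both w3 = 0 and w5 = 0.
Check with p=1, q=0, r=1:
w1 = r XOR p = 1 XOR 1 = 0
w2 = p AND w1 = 1 AND 0 = 0
w3 = q XOR w2 = 0 XOR 0 = 0
w4 = w3 OR w1 = 0 OR 0 = 0
w5 = w4 OR w1 = 0 OR 0 = 0
w6 = w3 OR w5 = 0 OR 0 = 0
So w6 = 0 as required.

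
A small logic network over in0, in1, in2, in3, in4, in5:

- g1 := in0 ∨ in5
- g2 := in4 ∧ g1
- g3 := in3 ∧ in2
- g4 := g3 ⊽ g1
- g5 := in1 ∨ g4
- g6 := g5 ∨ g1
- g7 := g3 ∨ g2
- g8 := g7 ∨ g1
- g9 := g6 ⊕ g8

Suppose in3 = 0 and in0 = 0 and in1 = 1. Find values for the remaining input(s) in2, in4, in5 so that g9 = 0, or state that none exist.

g9 = g6 ⊕ g8 must be 0, so g6 and g8 are equal.
Check with in3 = 0 and in0 = 0 and in1 = 1 and in2=0, in4=1, in5=1:
g1 = in0 ∨ in5 = 0 ∨ 1 = 1
g2 = in4 ∧ g1 = 1 ∧ 1 = 1
g3 = in3 ∧ in2 = 0 ∧ 0 = 0
g4 = g3 ⊽ g1 = 0 ⊽ 1 = 0
g5 = in1 ∨ g4 = 1 ∨ 0 = 1
g6 = g5 ∨ g1 = 1 ∨ 1 = 1
g7 = g3 ∨ g2 = 0 ∨ 1 = 1
g8 = g7 ∨ g1 = 1 ∨ 1 = 1
g9 = g6 ⊕ g8 = 1 ⊕ 1 = 0
So g9 = 0.

in2=0, in4=1, in5=1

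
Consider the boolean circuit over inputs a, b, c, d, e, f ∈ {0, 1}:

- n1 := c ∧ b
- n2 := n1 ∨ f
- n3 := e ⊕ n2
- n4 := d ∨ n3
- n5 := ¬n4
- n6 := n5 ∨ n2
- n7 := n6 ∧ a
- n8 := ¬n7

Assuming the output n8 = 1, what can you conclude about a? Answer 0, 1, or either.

either

Both values of a occur among assignments with n8 = 1:
  a=0: a=0, b=0, c=0, d=0, e=0, f=0
  a=1: a=1, b=0, c=0, d=0, e=1, f=0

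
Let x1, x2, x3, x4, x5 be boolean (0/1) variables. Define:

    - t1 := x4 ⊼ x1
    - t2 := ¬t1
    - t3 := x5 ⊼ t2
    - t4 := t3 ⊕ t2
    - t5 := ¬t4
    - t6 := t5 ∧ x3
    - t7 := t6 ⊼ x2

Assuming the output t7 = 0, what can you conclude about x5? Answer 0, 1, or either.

0

t7 = t6 ⊼ x2 must be 0, so both t6 = 1 and x2 = 1.
t6 = t5 ∧ x3 must be 1, so both t5 = 1 and x3 = 1.
t5 = ¬t4 must be 1, so t4 = 0.
Every assignment with t7 = 0 has x5 = 0; there are 1 such assignment(s).
  x1=1, x2=1, x3=1, x4=1, x5=0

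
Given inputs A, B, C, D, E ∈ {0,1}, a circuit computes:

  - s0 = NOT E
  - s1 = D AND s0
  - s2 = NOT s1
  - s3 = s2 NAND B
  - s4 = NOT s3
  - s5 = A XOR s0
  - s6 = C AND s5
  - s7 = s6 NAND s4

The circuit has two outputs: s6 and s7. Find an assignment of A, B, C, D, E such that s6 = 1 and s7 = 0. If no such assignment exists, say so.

A=1, B=1, C=1, D=0, E=1

Check with A=1, B=1, C=1, D=0, E=1:
s0 = NOT E = NOT 1 = 0
s1 = D AND s0 = 0 AND 0 = 0
s2 = NOT s1 = NOT 0 = 1
s3 = s2 NAND B = 1 NAND 1 = 0
s4 = NOT s3 = NOT 0 = 1
s5 = A XOR s0 = 1 XOR 0 = 1
s6 = C AND s5 = 1 AND 1 = 1
s7 = s6 NAND s4 = 1 NAND 1 = 0
So s6 = 1 and s7 = 0.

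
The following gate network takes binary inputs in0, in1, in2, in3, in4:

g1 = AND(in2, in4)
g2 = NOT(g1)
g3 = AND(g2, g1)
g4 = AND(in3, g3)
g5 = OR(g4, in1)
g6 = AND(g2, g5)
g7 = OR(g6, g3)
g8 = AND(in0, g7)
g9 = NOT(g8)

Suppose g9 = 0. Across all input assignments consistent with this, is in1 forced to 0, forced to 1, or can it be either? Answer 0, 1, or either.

g9 = NOT(g8) must be 0, so g8 = 1.
Every assignment with g9 = 0 has in1 = 1; there are 6 such assignment(s).

1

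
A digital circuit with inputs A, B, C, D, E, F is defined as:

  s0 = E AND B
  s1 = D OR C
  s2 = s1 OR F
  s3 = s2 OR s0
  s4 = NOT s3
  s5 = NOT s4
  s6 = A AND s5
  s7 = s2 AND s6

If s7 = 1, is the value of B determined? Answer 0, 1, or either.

either

Both values of B occur among assignments with s7 = 1:
  B=0: A=1, B=0, C=0, D=0, E=0, F=1
  B=1: A=1, B=1, C=0, D=0, E=0, F=1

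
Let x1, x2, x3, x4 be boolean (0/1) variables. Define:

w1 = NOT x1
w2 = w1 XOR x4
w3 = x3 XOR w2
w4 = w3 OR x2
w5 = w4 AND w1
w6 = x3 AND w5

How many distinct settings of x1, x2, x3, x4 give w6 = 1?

w6 = x3 AND w5 must be 1, so both x3 = 1 and w5 = 1.
w5 = w4 AND w1 must be 1, so both w4 = 1 and w1 = 1.
Enumerating the 16 input combinations, 3 give w6 = 1 and 13 give w6 = 0.

3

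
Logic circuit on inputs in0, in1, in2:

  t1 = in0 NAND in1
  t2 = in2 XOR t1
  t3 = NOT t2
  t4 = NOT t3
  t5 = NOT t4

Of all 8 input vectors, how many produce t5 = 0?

t5 = NOT t4 must be 0, so t4 = 1.
Satisfying assignments:
  in0=0, in1=0, in2=0
  in0=0, in1=1, in2=0
  in0=1, in1=0, in2=0
  in0=1, in1=1, in2=1

4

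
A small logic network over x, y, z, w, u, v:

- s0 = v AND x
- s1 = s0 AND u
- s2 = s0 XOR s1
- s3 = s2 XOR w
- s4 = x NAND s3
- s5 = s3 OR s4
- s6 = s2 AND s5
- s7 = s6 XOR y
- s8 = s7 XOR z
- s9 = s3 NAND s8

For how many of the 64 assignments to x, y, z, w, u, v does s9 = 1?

s9 = s3 NAND s8 must be 1, so at least one of s3, s8 is 0.
Enumerating the 64 input combinations, 48 give s9 = 1 and 16 give s9 = 0.

48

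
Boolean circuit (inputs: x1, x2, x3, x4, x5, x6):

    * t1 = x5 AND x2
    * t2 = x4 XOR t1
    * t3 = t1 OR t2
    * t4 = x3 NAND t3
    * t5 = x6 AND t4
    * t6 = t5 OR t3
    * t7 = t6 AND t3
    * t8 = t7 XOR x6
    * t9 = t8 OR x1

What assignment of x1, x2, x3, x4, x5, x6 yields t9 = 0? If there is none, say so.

t9 = t8 OR x1 must be 0, so both t8 = 0 and x1 = 0.
Check with x1=0, x2=1, x3=1, x4=0, x5=1, x6=1:
t1 = x5 AND x2 = 1 AND 1 = 1
t2 = x4 XOR t1 = 0 XOR 1 = 1
t3 = t1 OR t2 = 1 OR 1 = 1
t4 = x3 NAND t3 = 1 NAND 1 = 0
t5 = x6 AND t4 = 1 AND 0 = 0
t6 = t5 OR t3 = 0 OR 1 = 1
t7 = t6 AND t3 = 1 AND 1 = 1
t8 = t7 XOR x6 = 1 XOR 1 = 0
t9 = t8 OR x1 = 0 OR 0 = 0
So t9 = 0 as required.

x1=0, x2=1, x3=1, x4=0, x5=1, x6=1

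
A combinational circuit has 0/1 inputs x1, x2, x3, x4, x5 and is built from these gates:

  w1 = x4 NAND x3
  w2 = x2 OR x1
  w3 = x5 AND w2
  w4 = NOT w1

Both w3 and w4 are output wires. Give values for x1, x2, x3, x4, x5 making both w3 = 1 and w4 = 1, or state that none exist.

x1=1, x2=1, x3=1, x4=1, x5=1

Check with x1=1, x2=1, x3=1, x4=1, x5=1:
w1 = x4 NAND x3 = 1 NAND 1 = 0
w2 = x2 OR x1 = 1 OR 1 = 1
w3 = x5 AND w2 = 1 AND 1 = 1
w4 = NOT w1 = NOT 0 = 1
So w3 = 1 and w4 = 1.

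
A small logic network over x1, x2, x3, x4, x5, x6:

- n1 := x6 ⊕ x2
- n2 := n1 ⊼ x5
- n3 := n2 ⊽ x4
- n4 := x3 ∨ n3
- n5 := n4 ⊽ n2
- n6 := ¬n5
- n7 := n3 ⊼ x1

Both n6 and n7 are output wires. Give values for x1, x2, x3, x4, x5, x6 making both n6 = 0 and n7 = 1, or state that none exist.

x1=1, x2=0, x3=0, x4=1, x5=1, x6=1

Check with x1=1, x2=0, x3=0, x4=1, x5=1, x6=1:
n1 = x6 ⊕ x2 = 1 ⊕ 0 = 1
n2 = n1 ⊼ x5 = 1 ⊼ 1 = 0
n3 = n2 ⊽ x4 = 0 ⊽ 1 = 0
n4 = x3 ∨ n3 = 0 ∨ 0 = 0
n5 = n4 ⊽ n2 = 0 ⊽ 0 = 1
n6 = ¬n5 = ¬1 = 0
n7 = n3 ⊼ x1 = 0 ⊼ 1 = 1
So n6 = 0 and n7 = 1.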